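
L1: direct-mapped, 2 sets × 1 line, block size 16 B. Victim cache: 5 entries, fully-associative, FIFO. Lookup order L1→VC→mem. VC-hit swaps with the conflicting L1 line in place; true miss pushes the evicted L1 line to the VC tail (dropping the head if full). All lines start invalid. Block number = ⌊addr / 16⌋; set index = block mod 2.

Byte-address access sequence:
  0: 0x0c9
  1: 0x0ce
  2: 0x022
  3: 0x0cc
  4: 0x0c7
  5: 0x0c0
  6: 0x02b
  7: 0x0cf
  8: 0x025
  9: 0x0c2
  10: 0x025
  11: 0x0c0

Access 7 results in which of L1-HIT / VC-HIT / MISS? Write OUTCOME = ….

  [0] addr=0xc9 blk=12 s=0: MISS | VC []
  [1] addr=0xce blk=12 s=0: L1-HIT | VC []
  [2] addr=0x22 blk=2 s=0: MISS | VC [12]
  [3] addr=0xcc blk=12 s=0: VC-HIT | VC [2]
  [4] addr=0xc7 blk=12 s=0: L1-HIT | VC [2]
  [5] addr=0xc0 blk=12 s=0: L1-HIT | VC [2]
  [6] addr=0x2b blk=2 s=0: VC-HIT | VC [12]
  [7] addr=0xcf blk=12 s=0: VC-HIT | VC [2]
  [8] addr=0x25 blk=2 s=0: VC-HIT | VC [12]
  [9] addr=0xc2 blk=12 s=0: VC-HIT | VC [2]
  [10] addr=0x25 blk=2 s=0: VC-HIT | VC [12]
  [11] addr=0xc0 blk=12 s=0: VC-HIT | VC [2]

OUTCOME = VC-HIT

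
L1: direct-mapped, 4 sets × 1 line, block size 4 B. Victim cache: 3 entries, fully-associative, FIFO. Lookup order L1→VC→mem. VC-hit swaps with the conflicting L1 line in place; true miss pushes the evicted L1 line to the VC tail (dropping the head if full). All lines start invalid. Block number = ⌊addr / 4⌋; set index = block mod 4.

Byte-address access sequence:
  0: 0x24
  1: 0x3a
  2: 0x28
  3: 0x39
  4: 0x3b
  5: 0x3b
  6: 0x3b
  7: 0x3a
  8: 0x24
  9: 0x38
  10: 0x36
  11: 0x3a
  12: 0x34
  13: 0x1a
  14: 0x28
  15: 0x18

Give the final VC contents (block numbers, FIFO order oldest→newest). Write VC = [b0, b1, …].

VC = [10, 9, 14]

#0 0x24→b9/s1 MISS; vc=[]
#1 0x3a→b14/s2 MISS; vc=[]
#2 0x28→b10/s2 MISS; vc=[14]
#3 0x39→b14/s2 VC-HIT; vc=[10]
#4 0x3b→b14/s2 L1-HIT; vc=[10]
#5 0x3b→b14/s2 L1-HIT; vc=[10]
#6 0x3b→b14/s2 L1-HIT; vc=[10]
#7 0x3a→b14/s2 L1-HIT; vc=[10]
#8 0x24→b9/s1 L1-HIT; vc=[10]
#9 0x38→b14/s2 L1-HIT; vc=[10]
#10 0x36→b13/s1 MISS; vc=[10,9]
#11 0x3a→b14/s2 L1-HIT; vc=[10,9]
#12 0x34→b13/s1 L1-HIT; vc=[10,9]
#13 0x1a→b6/s2 MISS; vc=[10,9,14]
#14 0x28→b10/s2 VC-HIT; vc=[6,9,14]
#15 0x18→b6/s2 VC-HIT; vc=[10,9,14]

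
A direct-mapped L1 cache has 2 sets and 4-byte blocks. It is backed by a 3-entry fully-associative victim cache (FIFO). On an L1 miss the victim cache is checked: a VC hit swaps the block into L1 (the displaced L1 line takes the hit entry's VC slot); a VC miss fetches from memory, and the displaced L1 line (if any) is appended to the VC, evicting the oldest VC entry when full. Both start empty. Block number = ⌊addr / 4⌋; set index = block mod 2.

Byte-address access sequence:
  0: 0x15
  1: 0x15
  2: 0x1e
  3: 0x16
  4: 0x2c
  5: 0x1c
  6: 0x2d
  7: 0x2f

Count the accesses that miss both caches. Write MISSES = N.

  [0] addr=0x15 blk=5 s=1: MISS | VC []
  [1] addr=0x15 blk=5 s=1: L1-HIT | VC []
  [2] addr=0x1e blk=7 s=1: MISS | VC [5]
  [3] addr=0x16 blk=5 s=1: VC-HIT | VC [7]
  [4] addr=0x2c blk=11 s=1: MISS | VC [7, 5]
  [5] addr=0x1c blk=7 s=1: VC-HIT | VC [11, 5]
  [6] addr=0x2d blk=11 s=1: VC-HIT | VC [7, 5]
  [7] addr=0x2f blk=11 s=1: L1-HIT | VC [7, 5]

MISSES = 3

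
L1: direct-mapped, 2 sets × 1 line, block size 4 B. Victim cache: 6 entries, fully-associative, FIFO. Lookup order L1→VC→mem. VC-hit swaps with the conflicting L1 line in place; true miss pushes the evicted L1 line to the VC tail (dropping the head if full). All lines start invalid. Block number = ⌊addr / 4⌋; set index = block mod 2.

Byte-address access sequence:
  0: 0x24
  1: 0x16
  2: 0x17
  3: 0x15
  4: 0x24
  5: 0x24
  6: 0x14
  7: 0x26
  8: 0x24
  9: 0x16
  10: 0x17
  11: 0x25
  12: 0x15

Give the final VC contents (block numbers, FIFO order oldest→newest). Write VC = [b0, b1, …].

#0 0x24→b9/s1 MISS; vc=[]
#1 0x16→b5/s1 MISS; vc=[9]
#2 0x17→b5/s1 L1-HIT; vc=[9]
#3 0x15→b5/s1 L1-HIT; vc=[9]
#4 0x24→b9/s1 VC-HIT; vc=[5]
#5 0x24→b9/s1 L1-HIT; vc=[5]
#6 0x14→b5/s1 VC-HIT; vc=[9]
#7 0x26→b9/s1 VC-HIT; vc=[5]
#8 0x24→b9/s1 L1-HIT; vc=[5]
#9 0x16→b5/s1 VC-HIT; vc=[9]
#10 0x17→b5/s1 L1-HIT; vc=[9]
#11 0x25→b9/s1 VC-HIT; vc=[5]
#12 0x15→b5/s1 VC-HIT; vc=[9]

VC = [9]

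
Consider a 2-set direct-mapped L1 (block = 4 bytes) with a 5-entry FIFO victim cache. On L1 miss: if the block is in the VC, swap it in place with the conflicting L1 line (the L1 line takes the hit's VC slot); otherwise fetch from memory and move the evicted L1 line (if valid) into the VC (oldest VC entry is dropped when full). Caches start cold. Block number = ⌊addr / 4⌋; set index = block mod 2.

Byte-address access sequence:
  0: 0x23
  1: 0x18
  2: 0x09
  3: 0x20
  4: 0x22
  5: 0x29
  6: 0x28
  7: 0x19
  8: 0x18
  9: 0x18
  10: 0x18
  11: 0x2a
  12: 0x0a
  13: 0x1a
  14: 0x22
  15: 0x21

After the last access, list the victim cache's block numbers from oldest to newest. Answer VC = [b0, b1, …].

VC = [10, 2, 6]

  [0] addr=0x23 blk=8 s=0: MISS | VC []
  [1] addr=0x18 blk=6 s=0: MISS | VC [8]
  [2] addr=0x9 blk=2 s=0: MISS | VC [8, 6]
  [3] addr=0x20 blk=8 s=0: VC-HIT | VC [2, 6]
  [4] addr=0x22 blk=8 s=0: L1-HIT | VC [2, 6]
  [5] addr=0x29 blk=10 s=0: MISS | VC [2, 6, 8]
  [6] addr=0x28 blk=10 s=0: L1-HIT | VC [2, 6, 8]
  [7] addr=0x19 blk=6 s=0: VC-HIT | VC [2, 10, 8]
  [8] addr=0x18 blk=6 s=0: L1-HIT | VC [2, 10, 8]
  [9] addr=0x18 blk=6 s=0: L1-HIT | VC [2, 10, 8]
  [10] addr=0x18 blk=6 s=0: L1-HIT | VC [2, 10, 8]
  [11] addr=0x2a blk=10 s=0: VC-HIT | VC [2, 6, 8]
  [12] addr=0xa blk=2 s=0: VC-HIT | VC [10, 6, 8]
  [13] addr=0x1a blk=6 s=0: VC-HIT | VC [10, 2, 8]
  [14] addr=0x22 blk=8 s=0: VC-HIT | VC [10, 2, 6]
  [15] addr=0x21 blk=8 s=0: L1-HIT | VC [10, 2, 6]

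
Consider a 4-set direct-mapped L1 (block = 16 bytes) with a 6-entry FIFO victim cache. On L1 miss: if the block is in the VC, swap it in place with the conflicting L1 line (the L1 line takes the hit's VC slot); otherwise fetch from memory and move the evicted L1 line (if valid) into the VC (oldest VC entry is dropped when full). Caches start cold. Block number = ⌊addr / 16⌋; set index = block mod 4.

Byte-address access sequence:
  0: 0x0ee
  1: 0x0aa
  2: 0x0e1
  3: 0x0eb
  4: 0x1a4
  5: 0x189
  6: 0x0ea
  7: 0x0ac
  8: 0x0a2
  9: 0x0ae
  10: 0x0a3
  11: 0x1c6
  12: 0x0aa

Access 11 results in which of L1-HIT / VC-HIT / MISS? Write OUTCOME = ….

OUTCOME = MISS

  [0] addr=0xee blk=14 s=2: MISS | VC []
  [1] addr=0xaa blk=10 s=2: MISS | VC [14]
  [2] addr=0xe1 blk=14 s=2: VC-HIT | VC [10]
  [3] addr=0xeb blk=14 s=2: L1-HIT | VC [10]
  [4] addr=0x1a4 blk=26 s=2: MISS | VC [10, 14]
  [5] addr=0x189 blk=24 s=0: MISS | VC [10, 14]
  [6] addr=0xea blk=14 s=2: VC-HIT | VC [10, 26]
  [7] addr=0xac blk=10 s=2: VC-HIT | VC [14, 26]
  [8] addr=0xa2 blk=10 s=2: L1-HIT | VC [14, 26]
  [9] addr=0xae blk=10 s=2: L1-HIT | VC [14, 26]
  [10] addr=0xa3 blk=10 s=2: L1-HIT | VC [14, 26]
  [11] addr=0x1c6 blk=28 s=0: MISS | VC [14, 26, 24]
  [12] addr=0xaa blk=10 s=2: L1-HIT | VC [14, 26, 24]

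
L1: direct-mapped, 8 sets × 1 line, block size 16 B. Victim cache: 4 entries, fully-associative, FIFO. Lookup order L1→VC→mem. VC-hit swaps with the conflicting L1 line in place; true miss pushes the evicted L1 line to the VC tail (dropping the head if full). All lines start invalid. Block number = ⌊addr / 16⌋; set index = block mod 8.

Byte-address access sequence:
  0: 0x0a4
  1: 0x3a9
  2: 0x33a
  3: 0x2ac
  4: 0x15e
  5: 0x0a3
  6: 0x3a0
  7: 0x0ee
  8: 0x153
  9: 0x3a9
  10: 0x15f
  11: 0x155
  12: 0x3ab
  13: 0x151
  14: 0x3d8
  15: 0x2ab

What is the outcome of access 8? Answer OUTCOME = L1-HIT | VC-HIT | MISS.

  [0] addr=0xa4 blk=10 s=2: MISS | VC []
  [1] addr=0x3a9 blk=58 s=2: MISS | VC [10]
  [2] addr=0x33a blk=51 s=3: MISS | VC [10]
  [3] addr=0x2ac blk=42 s=2: MISS | VC [10, 58]
  [4] addr=0x15e blk=21 s=5: MISS | VC [10, 58]
  [5] addr=0xa3 blk=10 s=2: VC-HIT | VC [42, 58]
  [6] addr=0x3a0 blk=58 s=2: VC-HIT | VC [42, 10]
  [7] addr=0xee blk=14 s=6: MISS | VC [42, 10]
  [8] addr=0x153 blk=21 s=5: L1-HIT | VC [42, 10]
  [9] addr=0x3a9 blk=58 s=2: L1-HIT | VC [42, 10]
  [10] addr=0x15f blk=21 s=5: L1-HIT | VC [42, 10]
  [11] addr=0x155 blk=21 s=5: L1-HIT | VC [42, 10]
  [12] addr=0x3ab blk=58 s=2: L1-HIT | VC [42, 10]
  [13] addr=0x151 blk=21 s=5: L1-HIT | VC [42, 10]
  [14] addr=0x3d8 blk=61 s=5: MISS | VC [42, 10, 21]
  [15] addr=0x2ab blk=42 s=2: VC-HIT | VC [58, 10, 21]

OUTCOME = L1-HIT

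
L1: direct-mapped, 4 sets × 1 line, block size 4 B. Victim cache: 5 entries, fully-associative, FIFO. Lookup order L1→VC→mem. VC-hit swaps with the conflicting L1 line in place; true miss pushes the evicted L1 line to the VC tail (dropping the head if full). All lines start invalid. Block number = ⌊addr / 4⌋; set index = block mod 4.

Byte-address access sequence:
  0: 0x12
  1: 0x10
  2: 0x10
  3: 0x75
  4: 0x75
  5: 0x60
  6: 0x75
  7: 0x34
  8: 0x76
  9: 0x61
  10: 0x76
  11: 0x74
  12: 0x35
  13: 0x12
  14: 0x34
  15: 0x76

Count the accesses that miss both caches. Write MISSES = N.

#0 0x12→b4/s0 MISS; vc=[]
#1 0x10→b4/s0 L1-HIT; vc=[]
#2 0x10→b4/s0 L1-HIT; vc=[]
#3 0x75→b29/s1 MISS; vc=[]
#4 0x75→b29/s1 L1-HIT; vc=[]
#5 0x60→b24/s0 MISS; vc=[4]
#6 0x75→b29/s1 L1-HIT; vc=[4]
#7 0x34→b13/s1 MISS; vc=[4,29]
#8 0x76→b29/s1 VC-HIT; vc=[4,13]
#9 0x61→b24/s0 L1-HIT; vc=[4,13]
#10 0x76→b29/s1 L1-HIT; vc=[4,13]
#11 0x74→b29/s1 L1-HIT; vc=[4,13]
#12 0x35→b13/s1 VC-HIT; vc=[4,29]
#13 0x12→b4/s0 VC-HIT; vc=[24,29]
#14 0x34→b13/s1 L1-HIT; vc=[24,29]
#15 0x76→b29/s1 VC-HIT; vc=[24,13]

MISSES = 4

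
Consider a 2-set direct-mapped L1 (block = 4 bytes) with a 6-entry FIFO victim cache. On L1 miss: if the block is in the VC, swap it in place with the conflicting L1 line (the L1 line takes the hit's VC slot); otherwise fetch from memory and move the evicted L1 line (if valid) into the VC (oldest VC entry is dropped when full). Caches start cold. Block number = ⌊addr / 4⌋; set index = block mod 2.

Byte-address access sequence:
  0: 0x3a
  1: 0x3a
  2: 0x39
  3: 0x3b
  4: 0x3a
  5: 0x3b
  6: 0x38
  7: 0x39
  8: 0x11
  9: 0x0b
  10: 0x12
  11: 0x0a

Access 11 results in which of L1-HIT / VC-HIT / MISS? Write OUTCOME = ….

0: 0x3a (blk 14, set 0) → MISS  vc=[]
1: 0x3a (blk 14, set 0) → L1-HIT  vc=[]
2: 0x39 (blk 14, set 0) → L1-HIT  vc=[]
3: 0x3b (blk 14, set 0) → L1-HIT  vc=[]
4: 0x3a (blk 14, set 0) → L1-HIT  vc=[]
5: 0x3b (blk 14, set 0) → L1-HIT  vc=[]
6: 0x38 (blk 14, set 0) → L1-HIT  vc=[]
7: 0x39 (blk 14, set 0) → L1-HIT  vc=[]
8: 0x11 (blk 4, set 0) → MISS  vc=[14]
9: 0xb (blk 2, set 0) → MISS  vc=[14, 4]
10: 0x12 (blk 4, set 0) → VC-HIT  vc=[14, 2]
11: 0xa (blk 2, set 0) → VC-HIT  vc=[14, 4]

OUTCOME = VC-HIT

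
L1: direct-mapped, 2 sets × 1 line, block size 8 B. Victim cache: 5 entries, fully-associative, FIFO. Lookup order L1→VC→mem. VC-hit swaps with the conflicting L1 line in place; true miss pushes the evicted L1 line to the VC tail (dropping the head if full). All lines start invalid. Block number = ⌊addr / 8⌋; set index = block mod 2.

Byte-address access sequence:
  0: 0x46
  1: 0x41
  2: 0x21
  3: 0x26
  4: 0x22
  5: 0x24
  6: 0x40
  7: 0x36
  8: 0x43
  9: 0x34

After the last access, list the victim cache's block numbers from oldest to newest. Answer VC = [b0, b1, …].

VC = [4, 8]

  [0] addr=0x46 blk=8 s=0: MISS | VC []
  [1] addr=0x41 blk=8 s=0: L1-HIT | VC []
  [2] addr=0x21 blk=4 s=0: MISS | VC [8]
  [3] addr=0x26 blk=4 s=0: L1-HIT | VC [8]
  [4] addr=0x22 blk=4 s=0: L1-HIT | VC [8]
  [5] addr=0x24 blk=4 s=0: L1-HIT | VC [8]
  [6] addr=0x40 blk=8 s=0: VC-HIT | VC [4]
  [7] addr=0x36 blk=6 s=0: MISS | VC [4, 8]
  [8] addr=0x43 blk=8 s=0: VC-HIT | VC [4, 6]
  [9] addr=0x34 blk=6 s=0: VC-HIT | VC [4, 8]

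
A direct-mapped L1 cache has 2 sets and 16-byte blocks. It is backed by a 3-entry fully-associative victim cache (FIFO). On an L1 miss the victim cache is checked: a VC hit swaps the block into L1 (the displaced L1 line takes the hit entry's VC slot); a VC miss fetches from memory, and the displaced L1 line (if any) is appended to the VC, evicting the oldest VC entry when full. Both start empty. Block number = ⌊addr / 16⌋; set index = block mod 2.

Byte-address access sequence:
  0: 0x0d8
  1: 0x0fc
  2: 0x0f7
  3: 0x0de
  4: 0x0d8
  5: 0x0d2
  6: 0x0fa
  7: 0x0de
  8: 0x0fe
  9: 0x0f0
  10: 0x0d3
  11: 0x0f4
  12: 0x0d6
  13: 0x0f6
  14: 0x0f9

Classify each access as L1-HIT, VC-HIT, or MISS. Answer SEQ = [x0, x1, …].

#0 0xd8→b13/s1 MISS; vc=[]
#1 0xfc→b15/s1 MISS; vc=[13]
#2 0xf7→b15/s1 L1-HIT; vc=[13]
#3 0xde→b13/s1 VC-HIT; vc=[15]
#4 0xd8→b13/s1 L1-HIT; vc=[15]
#5 0xd2→b13/s1 L1-HIT; vc=[15]
#6 0xfa→b15/s1 VC-HIT; vc=[13]
#7 0xde→b13/s1 VC-HIT; vc=[15]
#8 0xfe→b15/s1 VC-HIT; vc=[13]
#9 0xf0→b15/s1 L1-HIT; vc=[13]
#10 0xd3→b13/s1 VC-HIT; vc=[15]
#11 0xf4→b15/s1 VC-HIT; vc=[13]
#12 0xd6→b13/s1 VC-HIT; vc=[15]
#13 0xf6→b15/s1 VC-HIT; vc=[13]
#14 0xf9→b15/s1 L1-HIT; vc=[13]

SEQ = [MISS, MISS, L1-HIT, VC-HIT, L1-HIT, L1-HIT, VC-HIT, VC-HIT, VC-HIT, L1-HIT, VC-HIT, VC-HIT, VC-HIT, VC-HIT, L1-HIT]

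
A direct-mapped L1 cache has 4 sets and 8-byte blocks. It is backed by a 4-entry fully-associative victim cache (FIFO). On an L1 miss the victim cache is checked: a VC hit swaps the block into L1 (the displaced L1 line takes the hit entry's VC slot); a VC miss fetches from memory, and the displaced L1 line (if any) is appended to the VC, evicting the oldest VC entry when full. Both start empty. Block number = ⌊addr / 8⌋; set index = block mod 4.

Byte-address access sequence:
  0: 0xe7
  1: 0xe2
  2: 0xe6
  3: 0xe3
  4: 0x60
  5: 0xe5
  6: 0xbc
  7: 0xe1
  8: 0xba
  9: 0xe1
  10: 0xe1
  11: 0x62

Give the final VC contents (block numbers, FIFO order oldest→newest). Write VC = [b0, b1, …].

VC = [28]

0: 0xe7 (blk 28, set 0) → MISS  vc=[]
1: 0xe2 (blk 28, set 0) → L1-HIT  vc=[]
2: 0xe6 (blk 28, set 0) → L1-HIT  vc=[]
3: 0xe3 (blk 28, set 0) → L1-HIT  vc=[]
4: 0x60 (blk 12, set 0) → MISS  vc=[28]
5: 0xe5 (blk 28, set 0) → VC-HIT  vc=[12]
6: 0xbc (blk 23, set 3) → MISS  vc=[12]
7: 0xe1 (blk 28, set 0) → L1-HIT  vc=[12]
8: 0xba (blk 23, set 3) → L1-HIT  vc=[12]
9: 0xe1 (blk 28, set 0) → L1-HIT  vc=[12]
10: 0xe1 (blk 28, set 0) → L1-HIT  vc=[12]
11: 0x62 (blk 12, set 0) → VC-HIT  vc=[28]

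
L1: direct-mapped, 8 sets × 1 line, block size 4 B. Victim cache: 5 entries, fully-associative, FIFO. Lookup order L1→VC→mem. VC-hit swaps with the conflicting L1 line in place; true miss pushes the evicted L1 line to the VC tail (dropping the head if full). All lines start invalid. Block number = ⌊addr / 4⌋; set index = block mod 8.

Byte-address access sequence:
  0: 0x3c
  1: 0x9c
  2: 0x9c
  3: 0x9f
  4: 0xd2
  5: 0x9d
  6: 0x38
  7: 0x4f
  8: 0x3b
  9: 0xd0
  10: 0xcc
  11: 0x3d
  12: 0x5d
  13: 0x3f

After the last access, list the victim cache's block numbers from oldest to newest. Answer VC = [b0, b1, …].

VC = [39, 19, 23]

0: 0x3c (blk 15, set 7) → MISS  vc=[]
1: 0x9c (blk 39, set 7) → MISS  vc=[15]
2: 0x9c (blk 39, set 7) → L1-HIT  vc=[15]
3: 0x9f (blk 39, set 7) → L1-HIT  vc=[15]
4: 0xd2 (blk 52, set 4) → MISS  vc=[15]
5: 0x9d (blk 39, set 7) → L1-HIT  vc=[15]
6: 0x38 (blk 14, set 6) → MISS  vc=[15]
7: 0x4f (blk 19, set 3) → MISS  vc=[15]
8: 0x3b (blk 14, set 6) → L1-HIT  vc=[15]
9: 0xd0 (blk 52, set 4) → L1-HIT  vc=[15]
10: 0xcc (blk 51, set 3) → MISS  vc=[15, 19]
11: 0x3d (blk 15, set 7) → VC-HIT  vc=[39, 19]
12: 0x5d (blk 23, set 7) → MISS  vc=[39, 19, 15]
13: 0x3f (blk 15, set 7) → VC-HIT  vc=[39, 19, 23]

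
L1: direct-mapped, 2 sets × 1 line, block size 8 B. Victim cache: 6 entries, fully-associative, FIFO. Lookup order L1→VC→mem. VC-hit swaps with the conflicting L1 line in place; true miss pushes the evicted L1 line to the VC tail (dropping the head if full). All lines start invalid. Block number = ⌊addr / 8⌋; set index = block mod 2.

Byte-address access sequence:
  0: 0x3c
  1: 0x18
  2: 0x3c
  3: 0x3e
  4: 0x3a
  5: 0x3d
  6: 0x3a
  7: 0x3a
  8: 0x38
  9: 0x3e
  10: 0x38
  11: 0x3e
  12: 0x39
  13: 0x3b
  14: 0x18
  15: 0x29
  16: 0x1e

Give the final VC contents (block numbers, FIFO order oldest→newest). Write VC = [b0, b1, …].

  [0] addr=0x3c blk=7 s=1: MISS | VC []
  [1] addr=0x18 blk=3 s=1: MISS | VC [7]
  [2] addr=0x3c blk=7 s=1: VC-HIT | VC [3]
  [3] addr=0x3e blk=7 s=1: L1-HIT | VC [3]
  [4] addr=0x3a blk=7 s=1: L1-HIT | VC [3]
  [5] addr=0x3d blk=7 s=1: L1-HIT | VC [3]
  [6] addr=0x3a blk=7 s=1: L1-HIT | VC [3]
  [7] addr=0x3a blk=7 s=1: L1-HIT | VC [3]
  [8] addr=0x38 blk=7 s=1: L1-HIT | VC [3]
  [9] addr=0x3e blk=7 s=1: L1-HIT | VC [3]
  [10] addr=0x38 blk=7 s=1: L1-HIT | VC [3]
  [11] addr=0x3e blk=7 s=1: L1-HIT | VC [3]
  [12] addr=0x39 blk=7 s=1: L1-HIT | VC [3]
  [13] addr=0x3b blk=7 s=1: L1-HIT | VC [3]
  [14] addr=0x18 blk=3 s=1: VC-HIT | VC [7]
  [15] addr=0x29 blk=5 s=1: MISS | VC [7, 3]
  [16] addr=0x1e blk=3 s=1: VC-HIT | VC [7, 5]

VC = [7, 5]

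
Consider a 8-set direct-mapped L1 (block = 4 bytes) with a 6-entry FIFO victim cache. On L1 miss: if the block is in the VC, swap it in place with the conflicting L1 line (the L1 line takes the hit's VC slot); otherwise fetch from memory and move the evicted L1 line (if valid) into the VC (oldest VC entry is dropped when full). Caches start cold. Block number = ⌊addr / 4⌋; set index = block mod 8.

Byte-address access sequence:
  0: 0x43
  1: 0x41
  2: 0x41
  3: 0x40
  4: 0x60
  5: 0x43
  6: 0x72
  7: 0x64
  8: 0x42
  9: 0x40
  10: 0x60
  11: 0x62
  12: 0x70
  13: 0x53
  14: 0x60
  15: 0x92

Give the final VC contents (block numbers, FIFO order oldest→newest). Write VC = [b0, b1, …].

VC = [16, 28, 20]

#0 0x43→b16/s0 MISS; vc=[]
#1 0x41→b16/s0 L1-HIT; vc=[]
#2 0x41→b16/s0 L1-HIT; vc=[]
#3 0x40→b16/s0 L1-HIT; vc=[]
#4 0x60→b24/s0 MISS; vc=[16]
#5 0x43→b16/s0 VC-HIT; vc=[24]
#6 0x72→b28/s4 MISS; vc=[24]
#7 0x64→b25/s1 MISS; vc=[24]
#8 0x42→b16/s0 L1-HIT; vc=[24]
#9 0x40→b16/s0 L1-HIT; vc=[24]
#10 0x60→b24/s0 VC-HIT; vc=[16]
#11 0x62→b24/s0 L1-HIT; vc=[16]
#12 0x70→b28/s4 L1-HIT; vc=[16]
#13 0x53→b20/s4 MISS; vc=[16,28]
#14 0x60→b24/s0 L1-HIT; vc=[16,28]
#15 0x92→b36/s4 MISS; vc=[16,28,20]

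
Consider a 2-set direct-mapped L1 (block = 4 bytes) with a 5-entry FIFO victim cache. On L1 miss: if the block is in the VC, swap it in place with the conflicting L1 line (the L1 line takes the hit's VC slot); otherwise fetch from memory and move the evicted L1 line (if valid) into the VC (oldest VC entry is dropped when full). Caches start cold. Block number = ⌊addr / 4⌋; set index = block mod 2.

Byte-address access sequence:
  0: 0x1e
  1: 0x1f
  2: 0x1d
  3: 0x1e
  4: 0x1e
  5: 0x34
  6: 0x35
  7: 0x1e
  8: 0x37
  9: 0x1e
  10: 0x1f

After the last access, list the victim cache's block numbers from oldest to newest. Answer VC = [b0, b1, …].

VC = [13]

  [0] addr=0x1e blk=7 s=1: MISS | VC []
  [1] addr=0x1f blk=7 s=1: L1-HIT | VC []
  [2] addr=0x1d blk=7 s=1: L1-HIT | VC []
  [3] addr=0x1e blk=7 s=1: L1-HIT | VC []
  [4] addr=0x1e blk=7 s=1: L1-HIT | VC []
  [5] addr=0x34 blk=13 s=1: MISS | VC [7]
  [6] addr=0x35 blk=13 s=1: L1-HIT | VC [7]
  [7] addr=0x1e blk=7 s=1: VC-HIT | VC [13]
  [8] addr=0x37 blk=13 s=1: VC-HIT | VC [7]
  [9] addr=0x1e blk=7 s=1: VC-HIT | VC [13]
  [10] addr=0x1f blk=7 s=1: L1-HIT | VC [13]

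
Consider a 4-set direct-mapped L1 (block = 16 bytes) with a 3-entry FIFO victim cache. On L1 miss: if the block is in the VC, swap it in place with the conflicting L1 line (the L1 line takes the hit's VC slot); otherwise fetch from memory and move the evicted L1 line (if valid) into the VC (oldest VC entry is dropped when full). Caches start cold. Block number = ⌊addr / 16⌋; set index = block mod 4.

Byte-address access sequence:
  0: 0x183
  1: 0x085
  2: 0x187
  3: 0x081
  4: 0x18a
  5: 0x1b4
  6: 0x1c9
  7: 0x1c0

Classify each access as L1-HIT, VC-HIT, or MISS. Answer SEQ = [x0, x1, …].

SEQ = [MISS, MISS, VC-HIT, VC-HIT, VC-HIT, MISS, MISS, L1-HIT]

#0 0x183→b24/s0 MISS; vc=[]
#1 0x85→b8/s0 MISS; vc=[24]
#2 0x187→b24/s0 VC-HIT; vc=[8]
#3 0x81→b8/s0 VC-HIT; vc=[24]
#4 0x18a→b24/s0 VC-HIT; vc=[8]
#5 0x1b4→b27/s3 MISS; vc=[8]
#6 0x1c9→b28/s0 MISS; vc=[8,24]
#7 0x1c0→b28/s0 L1-HIT; vc=[8,24]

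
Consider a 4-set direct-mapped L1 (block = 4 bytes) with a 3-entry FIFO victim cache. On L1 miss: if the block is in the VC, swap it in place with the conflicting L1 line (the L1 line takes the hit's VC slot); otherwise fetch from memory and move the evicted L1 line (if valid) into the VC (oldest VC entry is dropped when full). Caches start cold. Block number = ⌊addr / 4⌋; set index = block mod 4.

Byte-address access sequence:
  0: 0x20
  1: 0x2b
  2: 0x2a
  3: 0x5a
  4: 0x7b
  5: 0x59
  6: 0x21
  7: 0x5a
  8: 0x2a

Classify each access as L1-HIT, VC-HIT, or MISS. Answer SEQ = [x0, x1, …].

  [0] addr=0x20 blk=8 s=0: MISS | VC []
  [1] addr=0x2b blk=10 s=2: MISS | VC []
  [2] addr=0x2a blk=10 s=2: L1-HIT | VC []
  [3] addr=0x5a blk=22 s=2: MISS | VC [10]
  [4] addr=0x7b blk=30 s=2: MISS | VC [10, 22]
  [5] addr=0x59 blk=22 s=2: VC-HIT | VC [10, 30]
  [6] addr=0x21 blk=8 s=0: L1-HIT | VC [10, 30]
  [7] addr=0x5a blk=22 s=2: L1-HIT | VC [10, 30]
  [8] addr=0x2a blk=10 s=2: VC-HIT | VC [22, 30]

SEQ = [MISS, MISS, L1-HIT, MISS, MISS, VC-HIT, L1-HIT, L1-HIT, VC-HIT]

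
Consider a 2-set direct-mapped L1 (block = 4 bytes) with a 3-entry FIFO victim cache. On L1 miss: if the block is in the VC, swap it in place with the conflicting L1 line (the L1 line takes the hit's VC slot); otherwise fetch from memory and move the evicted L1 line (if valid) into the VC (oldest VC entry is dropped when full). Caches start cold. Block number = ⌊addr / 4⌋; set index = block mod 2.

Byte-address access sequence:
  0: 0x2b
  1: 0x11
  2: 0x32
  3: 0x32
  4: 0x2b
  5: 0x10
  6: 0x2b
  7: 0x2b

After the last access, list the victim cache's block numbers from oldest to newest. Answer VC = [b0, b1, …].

VC = [12, 4]

  [0] addr=0x2b blk=10 s=0: MISS | VC []
  [1] addr=0x11 blk=4 s=0: MISS | VC [10]
  [2] addr=0x32 blk=12 s=0: MISS | VC [10, 4]
  [3] addr=0x32 blk=12 s=0: L1-HIT | VC [10, 4]
  [4] addr=0x2b blk=10 s=0: VC-HIT | VC [12, 4]
  [5] addr=0x10 blk=4 s=0: VC-HIT | VC [12, 10]
  [6] addr=0x2b blk=10 s=0: VC-HIT | VC [12, 4]
  [7] addr=0x2b blk=10 s=0: L1-HIT | VC [12, 4]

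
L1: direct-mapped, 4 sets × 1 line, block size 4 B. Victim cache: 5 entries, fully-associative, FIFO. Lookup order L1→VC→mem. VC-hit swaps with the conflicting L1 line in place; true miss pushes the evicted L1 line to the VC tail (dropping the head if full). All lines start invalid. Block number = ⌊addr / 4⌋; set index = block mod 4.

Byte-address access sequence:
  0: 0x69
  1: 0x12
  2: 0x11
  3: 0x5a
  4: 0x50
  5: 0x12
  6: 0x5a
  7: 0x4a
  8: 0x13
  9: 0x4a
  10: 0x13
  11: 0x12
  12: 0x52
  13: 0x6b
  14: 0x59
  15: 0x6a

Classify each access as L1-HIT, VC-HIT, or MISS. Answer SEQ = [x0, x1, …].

SEQ = [MISS, MISS, L1-HIT, MISS, MISS, VC-HIT, L1-HIT, MISS, L1-HIT, L1-HIT, L1-HIT, L1-HIT, VC-HIT, VC-HIT, VC-HIT, VC-HIT]

  [0] addr=0x69 blk=26 s=2: MISS | VC []
  [1] addr=0x12 blk=4 s=0: MISS | VC []
  [2] addr=0x11 blk=4 s=0: L1-HIT | VC []
  [3] addr=0x5a blk=22 s=2: MISS | VC [26]
  [4] addr=0x50 blk=20 s=0: MISS | VC [26, 4]
  [5] addr=0x12 blk=4 s=0: VC-HIT | VC [26, 20]
  [6] addr=0x5a blk=22 s=2: L1-HIT | VC [26, 20]
  [7] addr=0x4a blk=18 s=2: MISS | VC [26, 20, 22]
  [8] addr=0x13 blk=4 s=0: L1-HIT | VC [26, 20, 22]
  [9] addr=0x4a blk=18 s=2: L1-HIT | VC [26, 20, 22]
  [10] addr=0x13 blk=4 s=0: L1-HIT | VC [26, 20, 22]
  [11] addr=0x12 blk=4 s=0: L1-HIT | VC [26, 20, 22]
  [12] addr=0x52 blk=20 s=0: VC-HIT | VC [26, 4, 22]
  [13] addr=0x6b blk=26 s=2: VC-HIT | VC [18, 4, 22]
  [14] addr=0x59 blk=22 s=2: VC-HIT | VC [18, 4, 26]
  [15] addr=0x6a blk=26 s=2: VC-HIT | VC [18, 4, 22]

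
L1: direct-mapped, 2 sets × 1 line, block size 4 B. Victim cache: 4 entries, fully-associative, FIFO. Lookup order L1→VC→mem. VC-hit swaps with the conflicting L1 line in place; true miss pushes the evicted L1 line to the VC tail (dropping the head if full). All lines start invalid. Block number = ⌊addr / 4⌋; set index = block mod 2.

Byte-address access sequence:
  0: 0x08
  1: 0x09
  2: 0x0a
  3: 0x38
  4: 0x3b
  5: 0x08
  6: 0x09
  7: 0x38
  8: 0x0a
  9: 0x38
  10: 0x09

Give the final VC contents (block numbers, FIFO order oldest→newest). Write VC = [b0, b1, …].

0: 0x8 (blk 2, set 0) → MISS  vc=[]
1: 0x9 (blk 2, set 0) → L1-HIT  vc=[]
2: 0xa (blk 2, set 0) → L1-HIT  vc=[]
3: 0x38 (blk 14, set 0) → MISS  vc=[2]
4: 0x3b (blk 14, set 0) → L1-HIT  vc=[2]
5: 0x8 (blk 2, set 0) → VC-HIT  vc=[14]
6: 0x9 (blk 2, set 0) → L1-HIT  vc=[14]
7: 0x38 (blk 14, set 0) → VC-HIT  vc=[2]
8: 0xa (blk 2, set 0) → VC-HIT  vc=[14]
9: 0x38 (blk 14, set 0) → VC-HIT  vc=[2]
10: 0x9 (blk 2, set 0) → VC-HIT  vc=[14]

VC = [14]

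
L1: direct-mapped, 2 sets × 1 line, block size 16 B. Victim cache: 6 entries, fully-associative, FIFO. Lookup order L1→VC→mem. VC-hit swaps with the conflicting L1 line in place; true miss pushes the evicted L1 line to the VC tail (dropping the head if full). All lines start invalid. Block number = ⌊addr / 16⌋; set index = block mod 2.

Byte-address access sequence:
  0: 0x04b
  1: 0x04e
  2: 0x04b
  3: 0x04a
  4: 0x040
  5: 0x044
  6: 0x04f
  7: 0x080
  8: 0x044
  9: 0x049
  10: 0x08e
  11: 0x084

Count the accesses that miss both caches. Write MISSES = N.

#0 0x4b→b4/s0 MISS; vc=[]
#1 0x4e→b4/s0 L1-HIT; vc=[]
#2 0x4b→b4/s0 L1-HIT; vc=[]
#3 0x4a→b4/s0 L1-HIT; vc=[]
#4 0x40→b4/s0 L1-HIT; vc=[]
#5 0x44→b4/s0 L1-HIT; vc=[]
#6 0x4f→b4/s0 L1-HIT; vc=[]
#7 0x80→b8/s0 MISS; vc=[4]
#8 0x44→b4/s0 VC-HIT; vc=[8]
#9 0x49→b4/s0 L1-HIT; vc=[8]
#10 0x8e→b8/s0 VC-HIT; vc=[4]
#11 0x84→b8/s0 L1-HIT; vc=[4]

MISSES = 2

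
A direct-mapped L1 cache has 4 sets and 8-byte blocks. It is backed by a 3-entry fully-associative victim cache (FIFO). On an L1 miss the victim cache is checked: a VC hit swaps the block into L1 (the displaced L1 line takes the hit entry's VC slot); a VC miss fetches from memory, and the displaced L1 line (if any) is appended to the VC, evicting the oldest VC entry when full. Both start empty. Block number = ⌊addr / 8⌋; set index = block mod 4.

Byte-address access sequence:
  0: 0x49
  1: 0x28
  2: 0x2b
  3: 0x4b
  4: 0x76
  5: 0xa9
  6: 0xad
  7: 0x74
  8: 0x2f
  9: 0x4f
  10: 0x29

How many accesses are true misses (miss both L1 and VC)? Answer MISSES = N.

0: 0x49 (blk 9, set 1) → MISS  vc=[]
1: 0x28 (blk 5, set 1) → MISS  vc=[9]
2: 0x2b (blk 5, set 1) → L1-HIT  vc=[9]
3: 0x4b (blk 9, set 1) → VC-HIT  vc=[5]
4: 0x76 (blk 14, set 2) → MISS  vc=[5]
5: 0xa9 (blk 21, set 1) → MISS  vc=[5, 9]
6: 0xad (blk 21, set 1) → L1-HIT  vc=[5, 9]
7: 0x74 (blk 14, set 2) → L1-HIT  vc=[5, 9]
8: 0x2f (blk 5, set 1) → VC-HIT  vc=[21, 9]
9: 0x4f (blk 9, set 1) → VC-HIT  vc=[21, 5]
10: 0x29 (blk 5, set 1) → VC-HIT  vc=[21, 9]

MISSES = 4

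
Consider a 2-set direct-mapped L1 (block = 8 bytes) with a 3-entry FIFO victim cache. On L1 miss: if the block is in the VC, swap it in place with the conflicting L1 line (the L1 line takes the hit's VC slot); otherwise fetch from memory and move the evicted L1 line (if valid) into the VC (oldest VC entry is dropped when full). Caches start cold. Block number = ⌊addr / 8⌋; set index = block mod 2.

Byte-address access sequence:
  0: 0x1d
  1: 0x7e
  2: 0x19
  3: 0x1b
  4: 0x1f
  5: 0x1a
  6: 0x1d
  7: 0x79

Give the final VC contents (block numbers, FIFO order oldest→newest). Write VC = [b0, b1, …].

  [0] addr=0x1d blk=3 s=1: MISS | VC []
  [1] addr=0x7e blk=15 s=1: MISS | VC [3]
  [2] addr=0x19 blk=3 s=1: VC-HIT | VC [15]
  [3] addr=0x1b blk=3 s=1: L1-HIT | VC [15]
  [4] addr=0x1f blk=3 s=1: L1-HIT | VC [15]
  [5] addr=0x1a blk=3 s=1: L1-HIT | VC [15]
  [6] addr=0x1d blk=3 s=1: L1-HIT | VC [15]
  [7] addr=0x79 blk=15 s=1: VC-HIT | VC [3]

VC = [3]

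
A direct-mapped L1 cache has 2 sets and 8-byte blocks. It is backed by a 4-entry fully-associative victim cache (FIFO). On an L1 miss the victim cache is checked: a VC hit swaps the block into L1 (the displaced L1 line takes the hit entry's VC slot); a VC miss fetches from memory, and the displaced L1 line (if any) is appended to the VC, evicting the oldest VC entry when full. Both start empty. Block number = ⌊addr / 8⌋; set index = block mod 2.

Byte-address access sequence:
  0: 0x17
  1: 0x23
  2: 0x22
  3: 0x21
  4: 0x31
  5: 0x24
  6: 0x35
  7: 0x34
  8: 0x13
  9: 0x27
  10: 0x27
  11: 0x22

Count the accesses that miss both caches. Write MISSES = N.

MISSES = 3

  [0] addr=0x17 blk=2 s=0: MISS | VC []
  [1] addr=0x23 blk=4 s=0: MISS | VC [2]
  [2] addr=0x22 blk=4 s=0: L1-HIT | VC [2]
  [3] addr=0x21 blk=4 s=0: L1-HIT | VC [2]
  [4] addr=0x31 blk=6 s=0: MISS | VC [2, 4]
  [5] addr=0x24 blk=4 s=0: VC-HIT | VC [2, 6]
  [6] addr=0x35 blk=6 s=0: VC-HIT | VC [2, 4]
  [7] addr=0x34 blk=6 s=0: L1-HIT | VC [2, 4]
  [8] addr=0x13 blk=2 s=0: VC-HIT | VC [6, 4]
  [9] addr=0x27 blk=4 s=0: VC-HIT | VC [6, 2]
  [10] addr=0x27 blk=4 s=0: L1-HIT | VC [6, 2]
  [11] addr=0x22 blk=4 s=0: L1-HIT | VC [6, 2]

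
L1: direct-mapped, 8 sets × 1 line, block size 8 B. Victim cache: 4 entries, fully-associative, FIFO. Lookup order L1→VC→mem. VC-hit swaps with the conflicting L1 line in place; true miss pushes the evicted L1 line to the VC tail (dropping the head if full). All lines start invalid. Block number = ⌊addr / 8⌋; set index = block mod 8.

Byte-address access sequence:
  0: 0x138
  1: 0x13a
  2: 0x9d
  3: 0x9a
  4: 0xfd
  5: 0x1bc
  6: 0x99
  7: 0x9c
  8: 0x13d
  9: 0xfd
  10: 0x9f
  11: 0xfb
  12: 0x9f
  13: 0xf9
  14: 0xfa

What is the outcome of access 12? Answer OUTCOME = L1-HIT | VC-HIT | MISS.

OUTCOME = L1-HIT

#0 0x138→b39/s7 MISS; vc=[]
#1 0x13a→b39/s7 L1-HIT; vc=[]
#2 0x9d→b19/s3 MISS; vc=[]
#3 0x9a→b19/s3 L1-HIT; vc=[]
#4 0xfd→b31/s7 MISS; vc=[39]
#5 0x1bc→b55/s7 MISS; vc=[39,31]
#6 0x99→b19/s3 L1-HIT; vc=[39,31]
#7 0x9c→b19/s3 L1-HIT; vc=[39,31]
#8 0x13d→b39/s7 VC-HIT; vc=[55,31]
#9 0xfd→b31/s7 VC-HIT; vc=[55,39]
#10 0x9f→b19/s3 L1-HIT; vc=[55,39]
#11 0xfb→b31/s7 L1-HIT; vc=[55,39]
#12 0x9f→b19/s3 L1-HIT; vc=[55,39]
#13 0xf9→b31/s7 L1-HIT; vc=[55,39]
#14 0xfa→b31/s7 L1-HIT; vc=[55,39]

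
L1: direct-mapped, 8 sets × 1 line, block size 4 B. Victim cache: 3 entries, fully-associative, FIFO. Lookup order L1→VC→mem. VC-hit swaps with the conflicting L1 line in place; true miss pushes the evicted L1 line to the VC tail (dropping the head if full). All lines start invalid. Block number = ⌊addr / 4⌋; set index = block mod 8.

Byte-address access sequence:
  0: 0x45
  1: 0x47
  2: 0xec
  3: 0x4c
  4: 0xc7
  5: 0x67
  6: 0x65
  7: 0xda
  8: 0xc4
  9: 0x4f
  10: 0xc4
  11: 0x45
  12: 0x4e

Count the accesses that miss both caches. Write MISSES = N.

  [0] addr=0x45 blk=17 s=1: MISS | VC []
  [1] addr=0x47 blk=17 s=1: L1-HIT | VC []
  [2] addr=0xec blk=59 s=3: MISS | VC []
  [3] addr=0x4c blk=19 s=3: MISS | VC [59]
  [4] addr=0xc7 blk=49 s=1: MISS | VC [59, 17]
  [5] addr=0x67 blk=25 s=1: MISS | VC [59, 17, 49]
  [6] addr=0x65 blk=25 s=1: L1-HIT | VC [59, 17, 49]
  [7] addr=0xda blk=54 s=6: MISS | VC [59, 17, 49]
  [8] addr=0xc4 blk=49 s=1: VC-HIT | VC [59, 17, 25]
  [9] addr=0x4f blk=19 s=3: L1-HIT | VC [59, 17, 25]
  [10] addr=0xc4 blk=49 s=1: L1-HIT | VC [59, 17, 25]
  [11] addr=0x45 blk=17 s=1: VC-HIT | VC [59, 49, 25]
  [12] addr=0x4e blk=19 s=3: L1-HIT | VC [59, 49, 25]

MISSES = 6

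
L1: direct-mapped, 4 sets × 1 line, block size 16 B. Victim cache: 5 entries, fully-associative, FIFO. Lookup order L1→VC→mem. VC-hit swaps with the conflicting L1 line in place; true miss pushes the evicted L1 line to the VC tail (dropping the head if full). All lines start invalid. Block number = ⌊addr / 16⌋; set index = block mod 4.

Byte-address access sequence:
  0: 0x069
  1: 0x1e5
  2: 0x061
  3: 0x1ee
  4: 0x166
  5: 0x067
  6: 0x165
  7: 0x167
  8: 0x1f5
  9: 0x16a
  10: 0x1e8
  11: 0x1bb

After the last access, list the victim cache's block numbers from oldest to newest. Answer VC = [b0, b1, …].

0: 0x69 (blk 6, set 2) → MISS  vc=[]
1: 0x1e5 (blk 30, set 2) → MISS  vc=[6]
2: 0x61 (blk 6, set 2) → VC-HIT  vc=[30]
3: 0x1ee (blk 30, set 2) → VC-HIT  vc=[6]
4: 0x166 (blk 22, set 2) → MISS  vc=[6, 30]
5: 0x67 (blk 6, set 2) → VC-HIT  vc=[22, 30]
6: 0x165 (blk 22, set 2) → VC-HIT  vc=[6, 30]
7: 0x167 (blk 22, set 2) → L1-HIT  vc=[6, 30]
8: 0x1f5 (blk 31, set 3) → MISS  vc=[6, 30]
9: 0x16a (blk 22, set 2) → L1-HIT  vc=[6, 30]
10: 0x1e8 (blk 30, set 2) → VC-HIT  vc=[6, 22]
11: 0x1bb (blk 27, set 3) → MISS  vc=[6, 22, 31]

VC = [6, 22, 31]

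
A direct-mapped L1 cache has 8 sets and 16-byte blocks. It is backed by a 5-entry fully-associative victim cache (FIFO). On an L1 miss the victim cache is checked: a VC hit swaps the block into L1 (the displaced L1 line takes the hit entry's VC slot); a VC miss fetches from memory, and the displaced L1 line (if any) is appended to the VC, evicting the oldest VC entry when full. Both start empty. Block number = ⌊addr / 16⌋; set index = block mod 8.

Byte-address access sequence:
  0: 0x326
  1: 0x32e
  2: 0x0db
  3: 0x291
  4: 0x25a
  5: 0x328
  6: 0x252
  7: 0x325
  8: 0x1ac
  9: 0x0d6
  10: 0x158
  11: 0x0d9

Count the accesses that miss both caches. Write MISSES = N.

MISSES = 6

  [0] addr=0x326 blk=50 s=2: MISS | VC []
  [1] addr=0x32e blk=50 s=2: L1-HIT | VC []
  [2] addr=0xdb blk=13 s=5: MISS | VC []
  [3] addr=0x291 blk=41 s=1: MISS | VC []
  [4] addr=0x25a blk=37 s=5: MISS | VC [13]
  [5] addr=0x328 blk=50 s=2: L1-HIT | VC [13]
  [6] addr=0x252 blk=37 s=5: L1-HIT | VC [13]
  [7] addr=0x325 blk=50 s=2: L1-HIT | VC [13]
  [8] addr=0x1ac blk=26 s=2: MISS | VC [13, 50]
  [9] addr=0xd6 blk=13 s=5: VC-HIT | VC [37, 50]
  [10] addr=0x158 blk=21 s=5: MISS | VC [37, 50, 13]
  [11] addr=0xd9 blk=13 s=5: VC-HIT | VC [37, 50, 21]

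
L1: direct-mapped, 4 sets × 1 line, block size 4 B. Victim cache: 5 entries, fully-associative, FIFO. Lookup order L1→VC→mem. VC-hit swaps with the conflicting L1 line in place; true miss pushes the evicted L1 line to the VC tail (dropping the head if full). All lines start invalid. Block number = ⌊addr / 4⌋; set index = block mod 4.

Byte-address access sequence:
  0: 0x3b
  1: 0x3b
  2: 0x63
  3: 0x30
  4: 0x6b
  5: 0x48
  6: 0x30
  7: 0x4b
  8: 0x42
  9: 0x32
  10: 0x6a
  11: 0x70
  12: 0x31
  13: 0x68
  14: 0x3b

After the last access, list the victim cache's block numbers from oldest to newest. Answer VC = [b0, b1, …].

VC = [24, 26, 18, 16, 28]

0: 0x3b (blk 14, set 2) → MISS  vc=[]
1: 0x3b (blk 14, set 2) → L1-HIT  vc=[]
2: 0x63 (blk 24, set 0) → MISS  vc=[]
3: 0x30 (blk 12, set 0) → MISS  vc=[24]
4: 0x6b (blk 26, set 2) → MISS  vc=[24, 14]
5: 0x48 (blk 18, set 2) → MISS  vc=[24, 14, 26]
6: 0x30 (blk 12, set 0) → L1-HIT  vc=[24, 14, 26]
7: 0x4b (blk 18, set 2) → L1-HIT  vc=[24, 14, 26]
8: 0x42 (blk 16, set 0) → MISS  vc=[24, 14, 26, 12]
9: 0x32 (blk 12, set 0) → VC-HIT  vc=[24, 14, 26, 16]
10: 0x6a (blk 26, set 2) → VC-HIT  vc=[24, 14, 18, 16]
11: 0x70 (blk 28, set 0) → MISS  vc=[24, 14, 18, 16, 12]
12: 0x31 (blk 12, set 0) → VC-HIT  vc=[24, 14, 18, 16, 28]
13: 0x68 (blk 26, set 2) → L1-HIT  vc=[24, 14, 18, 16, 28]
14: 0x3b (blk 14, set 2) → VC-HIT  vc=[24, 26, 18, 16, 28]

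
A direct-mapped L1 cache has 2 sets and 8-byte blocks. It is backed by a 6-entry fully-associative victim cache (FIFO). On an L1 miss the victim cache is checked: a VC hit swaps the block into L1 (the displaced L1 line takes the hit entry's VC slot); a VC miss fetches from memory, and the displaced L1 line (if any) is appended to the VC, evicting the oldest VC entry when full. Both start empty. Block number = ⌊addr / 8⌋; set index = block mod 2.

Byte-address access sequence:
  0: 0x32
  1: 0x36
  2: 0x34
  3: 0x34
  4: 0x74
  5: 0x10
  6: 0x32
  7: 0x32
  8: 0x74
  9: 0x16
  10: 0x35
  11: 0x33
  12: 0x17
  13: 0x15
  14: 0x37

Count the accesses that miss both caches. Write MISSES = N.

0: 0x32 (blk 6, set 0) → MISS  vc=[]
1: 0x36 (blk 6, set 0) → L1-HIT  vc=[]
2: 0x34 (blk 6, set 0) → L1-HIT  vc=[]
3: 0x34 (blk 6, set 0) → L1-HIT  vc=[]
4: 0x74 (blk 14, set 0) → MISS  vc=[6]
5: 0x10 (blk 2, set 0) → MISS  vc=[6, 14]
6: 0x32 (blk 6, set 0) → VC-HIT  vc=[2, 14]
7: 0x32 (blk 6, set 0) → L1-HIT  vc=[2, 14]
8: 0x74 (blk 14, set 0) → VC-HIT  vc=[2, 6]
9: 0x16 (blk 2, set 0) → VC-HIT  vc=[14, 6]
10: 0x35 (blk 6, set 0) → VC-HIT  vc=[14, 2]
11: 0x33 (blk 6, set 0) → L1-HIT  vc=[14, 2]
12: 0x17 (blk 2, set 0) → VC-HIT  vc=[14, 6]
13: 0x15 (blk 2, set 0) → L1-HIT  vc=[14, 6]
14: 0x37 (blk 6, set 0) → VC-HIT  vc=[14, 2]

MISSES = 3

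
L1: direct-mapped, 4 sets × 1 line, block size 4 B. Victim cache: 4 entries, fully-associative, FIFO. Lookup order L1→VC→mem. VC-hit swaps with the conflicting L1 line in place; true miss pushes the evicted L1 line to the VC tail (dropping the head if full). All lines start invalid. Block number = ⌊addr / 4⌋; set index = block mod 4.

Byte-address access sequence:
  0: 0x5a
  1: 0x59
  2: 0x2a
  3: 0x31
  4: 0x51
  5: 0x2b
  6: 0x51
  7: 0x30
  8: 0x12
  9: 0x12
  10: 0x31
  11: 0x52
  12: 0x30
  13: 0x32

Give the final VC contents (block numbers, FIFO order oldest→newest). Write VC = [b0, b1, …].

0: 0x5a (blk 22, set 2) → MISS  vc=[]
1: 0x59 (blk 22, set 2) → L1-HIT  vc=[]
2: 0x2a (blk 10, set 2) → MISS  vc=[22]
3: 0x31 (blk 12, set 0) → MISS  vc=[22]
4: 0x51 (blk 20, set 0) → MISS  vc=[22, 12]
5: 0x2b (blk 10, set 2) → L1-HIT  vc=[22, 12]
6: 0x51 (blk 20, set 0) → L1-HIT  vc=[22, 12]
7: 0x30 (blk 12, set 0) → VC-HIT  vc=[22, 20]
8: 0x12 (blk 4, set 0) → MISS  vc=[22, 20, 12]
9: 0x12 (blk 4, set 0) → L1-HIT  vc=[22, 20, 12]
10: 0x31 (blk 12, set 0) → VC-HIT  vc=[22, 20, 4]
11: 0x52 (blk 20, set 0) → VC-HIT  vc=[22, 12, 4]
12: 0x30 (blk 12, set 0) → VC-HIT  vc=[22, 20, 4]
13: 0x32 (blk 12, set 0) → L1-HIT  vc=[22, 20, 4]

VC = [22, 20, 4]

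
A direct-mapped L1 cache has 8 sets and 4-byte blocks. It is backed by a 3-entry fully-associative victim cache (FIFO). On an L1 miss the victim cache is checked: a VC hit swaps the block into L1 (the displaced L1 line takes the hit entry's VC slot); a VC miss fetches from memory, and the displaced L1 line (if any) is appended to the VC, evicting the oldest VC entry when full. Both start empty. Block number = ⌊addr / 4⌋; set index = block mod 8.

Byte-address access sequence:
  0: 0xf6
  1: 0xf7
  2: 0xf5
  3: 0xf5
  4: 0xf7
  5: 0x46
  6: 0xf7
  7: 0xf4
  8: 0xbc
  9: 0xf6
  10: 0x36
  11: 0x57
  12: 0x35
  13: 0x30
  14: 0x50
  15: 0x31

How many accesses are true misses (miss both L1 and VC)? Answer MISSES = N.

MISSES = 7

  [0] addr=0xf6 blk=61 s=5: MISS | VC []
  [1] addr=0xf7 blk=61 s=5: L1-HIT | VC []
  [2] addr=0xf5 blk=61 s=5: L1-HIT | VC []
  [3] addr=0xf5 blk=61 s=5: L1-HIT | VC []
  [4] addr=0xf7 blk=61 s=5: L1-HIT | VC []
  [5] addr=0x46 blk=17 s=1: MISS | VC []
  [6] addr=0xf7 blk=61 s=5: L1-HIT | VC []
  [7] addr=0xf4 blk=61 s=5: L1-HIT | VC []
  [8] addr=0xbc blk=47 s=7: MISS | VC []
  [9] addr=0xf6 blk=61 s=5: L1-HIT | VC []
  [10] addr=0x36 blk=13 s=5: MISS | VC [61]
  [11] addr=0x57 blk=21 s=5: MISS | VC [61, 13]
  [12] addr=0x35 blk=13 s=5: VC-HIT | VC [61, 21]
  [13] addr=0x30 blk=12 s=4: MISS | VC [61, 21]
  [14] addr=0x50 blk=20 s=4: MISS | VC [61, 21, 12]
  [15] addr=0x31 blk=12 s=4: VC-HIT | VC [61, 21, 20]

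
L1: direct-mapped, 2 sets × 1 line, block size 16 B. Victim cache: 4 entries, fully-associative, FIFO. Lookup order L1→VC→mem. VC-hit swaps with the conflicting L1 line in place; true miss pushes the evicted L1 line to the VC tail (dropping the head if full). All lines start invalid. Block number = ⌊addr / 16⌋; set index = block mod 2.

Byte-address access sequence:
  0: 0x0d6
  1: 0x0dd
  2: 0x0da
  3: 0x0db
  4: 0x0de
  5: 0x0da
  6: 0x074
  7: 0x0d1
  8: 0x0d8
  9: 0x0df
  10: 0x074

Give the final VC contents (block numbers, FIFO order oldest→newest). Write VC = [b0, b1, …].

  [0] addr=0xd6 blk=13 s=1: MISS | VC []
  [1] addr=0xdd blk=13 s=1: L1-HIT | VC []
  [2] addr=0xda blk=13 s=1: L1-HIT | VC []
  [3] addr=0xdb blk=13 s=1: L1-HIT | VC []
  [4] addr=0xde blk=13 s=1: L1-HIT | VC []
  [5] addr=0xda blk=13 s=1: L1-HIT | VC []
  [6] addr=0x74 blk=7 s=1: MISS | VC [13]
  [7] addr=0xd1 blk=13 s=1: VC-HIT | VC [7]
  [8] addr=0xd8 blk=13 s=1: L1-HIT | VC [7]
  [9] addr=0xdf blk=13 s=1: L1-HIT | VC [7]
  [10] addr=0x74 blk=7 s=1: VC-HIT | VC [13]

VC = [13]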